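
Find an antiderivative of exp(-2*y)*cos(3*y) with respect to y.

Let I denote the integral. Integrate by parts with u = cos(3*y), dv = exp(-2*y) dy, so v = -exp(-2*y)/2: I = -exp(-2*y)*cos(3*y)/2 − (3/2)·∫ exp(-2*y)*sin(3*y) dy.
Apply parts again with u = sin(3*y), dv = exp(-2*y) dy: ∫ exp(-2*y)*sin(3*y) dy = -exp(-2*y)*sin(3*y)/2 + (3/2)·I. Substituting back brings back I: I = 3*exp(-2*y)*sin(3*y)/4 - exp(-2*y)*cos(3*y)/2 − (9/4)·I.
Solving for I: (1 + 9/4)·I equals the remaining terms, so I = (4/13)·(3*exp(-2*y)*sin(3*y)/4 - exp(-2*y)*cos(3*y)/2).

3*exp(-2*y)*sin(3*y)/13 - 2*exp(-2*y)*cos(3*y)/13 + C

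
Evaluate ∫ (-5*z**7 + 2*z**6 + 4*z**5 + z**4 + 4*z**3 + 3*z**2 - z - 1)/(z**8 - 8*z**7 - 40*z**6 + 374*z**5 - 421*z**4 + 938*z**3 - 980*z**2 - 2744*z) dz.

log(z)/2744 - 11929732729*log(z - 7)/3083158400 - 109*log(z - 2)/3600 + log(z + 1)/1920 - 1428989*log(z + 7)/1308888 - 2141*log(z**2 + 4)/449440 - 17007*atan(z/2)/224720 + 3811277/(207760*z - 1454320) + C

Factor the denominator: z*(z - 7)**2*(z - 2)*(z + 1)*(z + 7)*(z**2 + 4).
Partial-fraction decomposition: -(2141*z + 34014)/(224720*(z**2 + 4)) - 1428989/(1308888*(z + 7)) + 1/(1920*(z + 1)) - 109/(3600*(z - 2)) - 11929732729/(3083158400*(z - 7)) - 3811277/(207760*(z - 7)**2) + 1/(2744*z).
Integrate each term; A/(z−a) gives A·log|z−a|; the (Bz+D)/(z²+p²) term gives a log and an atan.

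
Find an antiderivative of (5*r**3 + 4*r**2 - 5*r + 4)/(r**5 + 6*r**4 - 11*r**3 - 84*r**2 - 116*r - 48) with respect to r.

92*log(r - 4)/375 + 6*log(r + 1)/25 + 5*log(r + 2)/12 - 451*log(r + 6)/500 + 8/(25*r + 25) + C

Factor the denominator: (r - 4)*(r + 1)**2*(r + 2)*(r + 6).
Partial-fraction decomposition: -451/(500*(r + 6)) + 5/(12*(r + 2)) + 6/(25*(r + 1)) - 8/(25*(r + 1)**2) + 92/(375*(r - 4)).
Integrate each term; A/(r−a) gives A·log|r−a|; A/(r−a)² gives −A/(r−a).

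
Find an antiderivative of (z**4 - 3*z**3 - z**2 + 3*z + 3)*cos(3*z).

Use integration by parts with u = z**4 - 3*z**3 - z**2 + 3*z + 3, dv = cos(3*z) dz, so v = sin(3*z)/3.
Apply parts 4 times (tabular method): alternate signs, differentiate u down to 0, integrate dv up.

z**4*sin(3*z)/3 - z**3*sin(3*z) + 4*z**3*cos(3*z)/9 - 7*z**2*sin(3*z)/9 - z**2*cos(3*z) + 5*z*sin(3*z)/3 - 14*z*cos(3*z)/27 + 95*sin(3*z)/81 + 5*cos(3*z)/9 + C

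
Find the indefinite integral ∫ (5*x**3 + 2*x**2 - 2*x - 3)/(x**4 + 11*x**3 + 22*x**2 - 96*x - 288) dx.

16*log(x - 3)/49 - 4523*log(x + 4)/196 + 111*log(x + 6)/4 - 283/(14*x + 56) + C

Factor the denominator: (x - 3)*(x + 4)**2*(x + 6).
Partial-fraction decomposition: 111/(4*(x + 6)) - 4523/(196*(x + 4)) + 283/(14*(x + 4)**2) + 16/(49*(x - 3)).
Integrate each term; A/(x−a) gives A·log|x−a|; A/(x−a)² gives −A/(x−a).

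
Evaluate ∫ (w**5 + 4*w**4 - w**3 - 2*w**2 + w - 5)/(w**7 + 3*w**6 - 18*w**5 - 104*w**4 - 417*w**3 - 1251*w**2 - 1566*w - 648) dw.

12673*log(w - 6)/198450 + 739*log(w + 1)/44100 - 41*log(w + 3)/324 + 23*log(w + 4)/2250 + 241*log(w**2 + 9)/13500 + 107*atan(w/3)/1125 - 1/(105*w + 105) + C

Factor the denominator: (w - 6)*(w + 1)**2*(w + 3)*(w + 4)*(w**2 + 9).
Partial-fraction decomposition: (241*w + 1926)/(6750*(w**2 + 9)) + 23/(2250*(w + 4)) - 41/(324*(w + 3)) + 739/(44100*(w + 1)) + 1/(105*(w + 1)**2) + 12673/(198450*(w - 6)).
Integrate each term; A/(w−a) gives A·log|w−a|; the (Bw+D)/(w²+p²) term gives a log and an atan.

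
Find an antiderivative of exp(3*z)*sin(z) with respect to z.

3*exp(3*z)*sin(z)/10 - exp(3*z)*cos(z)/10 + C

Let I denote the integral. Integrate by parts with u = sin(z), dv = exp(3*z) dz, so v = exp(3*z)/3: I = exp(3*z)*sin(z)/3 − (1/3)·∫ exp(3*z)*cos(z) dz.
Apply parts again with u = cos(z), dv = exp(3*z) dz: ∫ exp(3*z)*cos(z) dz = exp(3*z)*cos(z)/3 + (1/3)·I. Substituting back brings back I: I = exp(3*z)*sin(z)/3 - exp(3*z)*cos(z)/9 − (1/9)·I.
Solving for I: (1 + 1/9)·I equals the remaining terms, so I = (9/10)·(exp(3*z)*sin(z)/3 - exp(3*z)*cos(z)/9).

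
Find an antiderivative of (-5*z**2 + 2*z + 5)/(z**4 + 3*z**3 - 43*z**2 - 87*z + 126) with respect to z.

-163*log(z - 6)/585 - log(z - 1)/80 - 23*log(z + 3)/72 + 127*log(z + 7)/208 + C

Factor the denominator: (z - 6)*(z - 1)*(z + 3)*(z + 7).
Partial-fraction decomposition: 127/(208*(z + 7)) - 23/(72*(z + 3)) - 1/(80*(z - 1)) - 163/(585*(z - 6)).
Integrate each term: A/(z−a) contributes A·log|z−a|.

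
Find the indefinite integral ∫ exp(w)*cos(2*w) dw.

2*exp(w)*sin(2*w)/5 + exp(w)*cos(2*w)/5 + C

Let I denote the integral. Integrate by parts with u = cos(2*w), dv = exp(w) dw, so v = exp(w): I = exp(w)*cos(2*w) + 2·∫ exp(w)*sin(2*w) dw.
Apply parts again with u = sin(2*w), dv = exp(w) dw: ∫ exp(w)*sin(2*w) dw = exp(w)*sin(2*w) − 2·I. Substituting back brings back I: I = 2*exp(w)*sin(2*w) + exp(w)*cos(2*w) − 4·I.
Solving for I: (1 + 4)·I equals the remaining terms, so I = (1/5)·(2*exp(w)*sin(2*w) + exp(w)*cos(2*w)).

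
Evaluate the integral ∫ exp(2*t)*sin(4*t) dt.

exp(2*t)*sin(4*t)/10 - exp(2*t)*cos(4*t)/5 + C

Let I denote the integral. Integrate by parts with u = sin(4*t), dv = exp(2*t) dt, so v = exp(2*t)/2: I = exp(2*t)*sin(4*t)/2 − 2·∫ exp(2*t)*cos(4*t) dt.
Apply parts again with u = cos(4*t), dv = exp(2*t) dt: ∫ exp(2*t)*cos(4*t) dt = exp(2*t)*cos(4*t)/2 + 2·I. Substituting back brings back I: I = exp(2*t)*sin(4*t)/2 - exp(2*t)*cos(4*t) − 4·I.
Solving for I: (1 + 4)·I equals the remaining terms, so I = (1/5)·(exp(2*t)*sin(4*t)/2 - exp(2*t)*cos(4*t)).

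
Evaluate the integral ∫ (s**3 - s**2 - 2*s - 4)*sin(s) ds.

-s**3*cos(s) + 3*s**2*sin(s) + s**2*cos(s) - 2*s*sin(s) + 8*s*cos(s) - 8*sin(s) + 2*cos(s) + C

Use integration by parts with u = s**3 - s**2 - 2*s - 4, dv = sin(s) ds, so v = -cos(s).
Apply parts 3 times (tabular method): alternate signs, differentiate u down to 0, integrate dv up.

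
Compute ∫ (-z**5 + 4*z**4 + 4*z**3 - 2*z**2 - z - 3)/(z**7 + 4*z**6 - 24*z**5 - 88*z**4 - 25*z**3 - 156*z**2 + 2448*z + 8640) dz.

-59831*log(z - 4)/3240000 + log(z + 3)/4 - 1761*log(z + 4)/1600 + 5077*log(z + 5)/5508 - 1119*log(z**2 + 9)/42500 + 137*atan(z/3)/31875 - 31/(1800*z - 7200) + C

Factor the denominator: (z - 4)**2*(z + 3)*(z + 4)*(z + 5)*(z**2 + 9).
Partial-fraction decomposition: -(1119*z - 274)/(21250*(z**2 + 9)) + 5077/(5508*(z + 5)) - 1761/(1600*(z + 4)) + 1/(4*(z + 3)) - 59831/(3240000*(z - 4)) + 31/(1800*(z - 4)**2).
Integrate each term; A/(z−a) gives A·log|z−a|; the (Bz+D)/(z²+p²) term gives a log and an atan.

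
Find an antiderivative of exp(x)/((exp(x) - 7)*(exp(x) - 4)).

log(exp(x) - 7)/3 - log(exp(x) - 4)/3 + C

Let u = e^x, du = e^x dx.
The integral becomes ∫ du/((u-7)(u-4)); decompose into partial fractions.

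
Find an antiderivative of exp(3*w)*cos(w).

Let I denote the integral. Integrate by parts with u = cos(w), dv = exp(3*w) dw, so v = exp(3*w)/3: I = exp(3*w)*cos(w)/3 + (1/3)·∫ exp(3*w)*sin(w) dw.
Apply parts again with u = sin(w), dv = exp(3*w) dw: ∫ exp(3*w)*sin(w) dw = exp(3*w)*sin(w)/3 − (1/3)·I. Substituting back brings back I: I = exp(3*w)*sin(w)/9 + exp(3*w)*cos(w)/3 − (1/9)·I.
Solving for I: (1 + 1/9)·I equals the remaining terms, so I = (9/10)·(exp(3*w)*sin(w)/9 + exp(3*w)*cos(w)/3).

exp(3*w)*sin(w)/10 + 3*exp(3*w)*cos(w)/10 + C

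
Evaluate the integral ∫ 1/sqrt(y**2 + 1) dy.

Substitute y = tan(θ), so dy = sec(θ)^2 dθ and the radical becomes sqrt(y**2 + 1) = sec(θ) by the Pythagorean identity.
Integrate the resulting trig expression in θ, then back-substitute tan(θ) = y, sec(θ) = sqrt(y**2 + 1) (absorbing any constant into C).

log(y + sqrt(y**2 + 1)) + C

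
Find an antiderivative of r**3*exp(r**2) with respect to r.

(r**2 - 1)*exp(r**2)/2 + C

Let u = r², du = 2r dr; rewrite as (1/2)∫ u^1·exp(1u) du.
Now integrate by parts 1 time.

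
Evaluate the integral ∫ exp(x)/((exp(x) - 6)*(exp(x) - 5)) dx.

log(exp(x) - 6) - log(exp(x) - 5) + C

Let u = e^x, du = e^x dx.
The integral becomes ∫ du/((u-6)(u-5)); decompose into partial fractions.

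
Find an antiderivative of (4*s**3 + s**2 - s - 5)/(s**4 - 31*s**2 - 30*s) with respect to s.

log(s)/6 + 127*log(s - 6)/66 - log(s + 1)/4 + 95*log(s + 5)/44 + C

Factor the denominator: s*(s - 6)*(s + 1)*(s + 5).
Partial-fraction decomposition: 95/(44*(s + 5)) - 1/(4*(s + 1)) + 127/(66*(s - 6)) + 1/(6*s).
Integrate each term: A/(s−a) contributes A·log|s−a|.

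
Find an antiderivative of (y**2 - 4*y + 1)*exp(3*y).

(9*y**2 - 42*y + 23)*exp(3*y)/27 + C

Use integration by parts with u = y**2 - 4*y + 1, dv = exp(3*y) dy, so v = exp(3*y)/3.
Apply parts 2 times (tabular method): alternate signs, differentiate u down to 0, integrate dv up.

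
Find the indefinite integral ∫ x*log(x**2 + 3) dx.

x**2*log(x**2 + 3)/2 - x**2/2 + 3*log(x**2 + 3)/2 + C

Let u = x**2 + 3, so du = (2*x) dx.
The integral becomes (1/2)·∫ log(u) du; integrate by parts with u′=log(u), dv′=du.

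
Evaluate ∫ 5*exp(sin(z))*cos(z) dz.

5*exp(sin(z)) + C

Let u = sin(z), so du = (cos(z)) dz.
Rewriting, the integral becomes 5·∫ e^u du = 5·e^u.
Substituting back, u = sin(z).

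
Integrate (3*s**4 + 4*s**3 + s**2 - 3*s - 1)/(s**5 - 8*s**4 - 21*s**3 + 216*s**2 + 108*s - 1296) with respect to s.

Factor the denominator: (s - 6)**2*(s - 3)*(s + 3)*(s + 4).
Partial-fraction decomposition: 77/(100*(s + 4)) - 76/(243*(s + 3)) + 25/(27*(s - 3)) + 39289/(24300*(s - 6)) + 4769/(270*(s - 6)**2).
Integrate each term; A/(s−a) gives A·log|s−a|; A/(s−a)² gives −A/(s−a).

39289*log(s - 6)/24300 + 25*log(s - 3)/27 - 76*log(s + 3)/243 + 77*log(s + 4)/100 - 4769/(270*s - 1620) + C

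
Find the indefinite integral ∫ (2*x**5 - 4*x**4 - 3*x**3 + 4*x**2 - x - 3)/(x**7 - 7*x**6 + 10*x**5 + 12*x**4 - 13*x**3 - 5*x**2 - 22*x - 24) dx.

889*log(x - 4)/850 - 111*log(x - 3)/160 - 13*log(x - 2)/90 - 373*log(x + 1)/7200 - 53*log(x**2 + 1)/680 + 43*atan(x)/340 - 1/(120*x + 120) + C

Factor the denominator: (x - 4)*(x - 3)*(x - 2)*(x + 1)**2*(x**2 + 1).
Partial-fraction decomposition: -(53*x - 43)/(340*(x**2 + 1)) - 373/(7200*(x + 1)) + 1/(120*(x + 1)**2) - 13/(90*(x - 2)) - 111/(160*(x - 3)) + 889/(850*(x - 4)).
Integrate each term; A/(x−a) gives A·log|x−a|; the (Bx+D)/(x²+p²) term gives a log and an atan.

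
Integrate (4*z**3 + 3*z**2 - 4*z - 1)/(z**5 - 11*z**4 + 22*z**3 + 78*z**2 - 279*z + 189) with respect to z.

149*log(z - 7)/96 - 427*log(z - 3)/288 - log(z - 1)/48 - 7*log(z + 3)/144 + 61/(24*z - 72) + C

Factor the denominator: (z - 7)*(z - 3)**2*(z - 1)*(z + 3).
Partial-fraction decomposition: -7/(144*(z + 3)) - 1/(48*(z - 1)) - 427/(288*(z - 3)) - 61/(24*(z - 3)**2) + 149/(96*(z - 7)).
Integrate each term; A/(z−a) gives A·log|z−a|; A/(z−a)² gives −A/(z−a).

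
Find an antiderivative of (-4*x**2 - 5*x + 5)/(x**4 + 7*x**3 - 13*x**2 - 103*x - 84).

-79*log(x - 4)/385 - log(x + 1)/10 - 2*log(x + 3)/7 + 13*log(x + 7)/22 + C

Factor the denominator: (x - 4)*(x + 1)*(x + 3)*(x + 7).
Partial-fraction decomposition: 13/(22*(x + 7)) - 2/(7*(x + 3)) - 1/(10*(x + 1)) - 79/(385*(x - 4)).
Integrate each term: A/(x−a) contributes A·log|x−a|.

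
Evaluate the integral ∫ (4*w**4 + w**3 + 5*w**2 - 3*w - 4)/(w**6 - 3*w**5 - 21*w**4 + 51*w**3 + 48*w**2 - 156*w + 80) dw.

Factor the denominator: (w - 5)*(w - 2)*(w - 1)**2*(w + 2)*(w + 4).
Partial-fraction decomposition: -262/(675*(w + 4)) + 13/(84*(w + 2)) + 563/(1200*(w - 1)) + 1/(20*(w - 1)**2) - 41/(36*(w - 2)) + 2731/(3024*(w - 5)).
Integrate each term; A/(w−a) gives A·log|w−a|; A/(w−a)² gives −A/(w−a).

2731*log(w - 5)/3024 - 41*log(w - 2)/36 + 563*log(w - 1)/1200 + 13*log(w + 2)/84 - 262*log(w + 4)/675 - 1/(20*w - 20) + C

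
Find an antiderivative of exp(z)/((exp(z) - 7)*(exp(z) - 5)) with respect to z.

Let u = e^z, du = e^z dz.
The integral becomes ∫ du/((u-7)(u-5)); decompose into partial fractions.

log(exp(z) - 7)/2 - log(exp(z) - 5)/2 + C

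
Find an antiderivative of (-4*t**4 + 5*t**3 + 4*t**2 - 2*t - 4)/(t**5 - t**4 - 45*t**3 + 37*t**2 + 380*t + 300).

-402229*log(t - 5)/213444 - 7*log(t + 1)/180 + 22*log(t + 2)/49 - 1528*log(t + 6)/605 + 1789/(462*t - 2310) + C

Factor the denominator: (t - 5)**2*(t + 1)*(t + 2)*(t + 6).
Partial-fraction decomposition: -1528/(605*(t + 6)) + 22/(49*(t + 2)) - 7/(180*(t + 1)) - 402229/(213444*(t - 5)) - 1789/(462*(t - 5)**2).
Integrate each term; A/(t−a) gives A·log|t−a|; A/(t−a)² gives −A/(t−a).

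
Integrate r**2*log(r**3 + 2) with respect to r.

r**3*log(r**3 + 2)/3 - r**3/3 + 2*log(r**3 + 2)/3 + C

Let u = r**3 + 2, so du = (3*r**2) dr.
The integral becomes (1/3)·∫ log(u) du; integrate by parts with u′=log(u), dv′=du.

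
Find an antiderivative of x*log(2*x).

x**2*(log(x) + log(2))/2 - x**2/4 + C

Use integration by parts with u = log(2*x), dv = x dx.
Then du = 1/x dx and v = x**2/2.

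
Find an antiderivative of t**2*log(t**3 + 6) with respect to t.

t**3*log(t**3 + 6)/3 - t**3/3 + 2*log(t**3 + 6) + C

Let u = t**3 + 6, so du = (3*t**2) dt.
The integral becomes (1/3)·∫ log(u) du; integrate by parts with u′=log(u), dv′=du.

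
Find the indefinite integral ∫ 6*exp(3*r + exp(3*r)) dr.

2*exp(exp(3*r)) + C

Let u = exp(3*r), so du = (3*exp(3*r)) dr.
Rewriting, the integral becomes 2·∫ e^u du = 2·e^u.
Substituting back, u = exp(3*r).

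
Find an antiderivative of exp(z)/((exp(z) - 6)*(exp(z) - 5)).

log(exp(z) - 6) - log(exp(z) - 5) + C

Let u = e^z, du = e^z dz.
The integral becomes ∫ du/((u-6)(u-5)); decompose into partial fractions.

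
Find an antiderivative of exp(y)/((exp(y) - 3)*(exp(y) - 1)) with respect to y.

log(exp(y) - 3)/2 - log(exp(y) - 1)/2 + C

Let u = e^y, du = e^y dy.
The integral becomes ∫ du/((u-1)(u-3)); decompose into partial fractions.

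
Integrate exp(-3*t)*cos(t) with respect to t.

exp(-3*t)*sin(t)/10 - 3*exp(-3*t)*cos(t)/10 + C

Let I denote the integral. Integrate by parts with u = cos(t), dv = exp(-3*t) dt, so v = -exp(-3*t)/3: I = -exp(-3*t)*cos(t)/3 − (1/3)·∫ exp(-3*t)*sin(t) dt.
Apply parts again with u = sin(t), dv = exp(-3*t) dt: ∫ exp(-3*t)*sin(t) dt = -exp(-3*t)*sin(t)/3 + (1/3)·I. Substituting back brings back I: I = exp(-3*t)*sin(t)/9 - exp(-3*t)*cos(t)/3 − (1/9)·I.
Solving for I: (1 + 1/9)·I equals the remaining terms, so I = (9/10)·(exp(-3*t)*sin(t)/9 - exp(-3*t)*cos(t)/3).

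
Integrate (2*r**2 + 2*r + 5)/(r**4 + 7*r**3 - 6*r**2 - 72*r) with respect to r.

Factor the denominator: r*(r - 3)*(r + 4)*(r + 6).
Partial-fraction decomposition: -65/(108*(r + 6)) + 29/(56*(r + 4)) + 29/(189*(r - 3)) - 5/(72*r).
Integrate each term: A/(r−a) contributes A·log|r−a|.

-5*log(r)/72 + 29*log(r - 3)/189 + 29*log(r + 4)/56 - 65*log(r + 6)/108 + C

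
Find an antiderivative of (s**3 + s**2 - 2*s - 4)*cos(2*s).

Use integration by parts with u = s**3 + s**2 - 2*s - 4, dv = cos(2*s) ds, so v = sin(2*s)/2.
Apply parts 3 times (tabular method): alternate signs, differentiate u down to 0, integrate dv up.

s**3*sin(2*s)/2 + s**2*sin(2*s)/2 + 3*s**2*cos(2*s)/4 - 7*s*sin(2*s)/4 + s*cos(2*s)/2 - 9*sin(2*s)/4 - 7*cos(2*s)/8 + C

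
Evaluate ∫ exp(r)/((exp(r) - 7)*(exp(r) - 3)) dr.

log(exp(r) - 7)/4 - log(exp(r) - 3)/4 + C

Let u = e^r, du = e^r dr.
The integral becomes ∫ du/((u-7)(u-3)); decompose into partial fractions.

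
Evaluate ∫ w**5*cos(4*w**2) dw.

w**4*sin(4*w**2)/8 + w**2*cos(4*w**2)/16 - sin(4*w**2)/64 + C

Let u = w², du = 2w dw; rewrite as (1/2)∫ u^2·cos(4u) du.
Now integrate by parts 2 times.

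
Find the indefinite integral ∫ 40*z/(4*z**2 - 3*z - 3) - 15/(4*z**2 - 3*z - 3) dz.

5*log(4*z**2 - 3*z - 3) + C

Let u = 4*z**2 - 3*z - 3, so du = (8*z - 3) dz.
Rewriting, the integral becomes 5·∫ 1/u du = 5·log(u).
Substituting back, u = 4*z**2 - 3*z - 3.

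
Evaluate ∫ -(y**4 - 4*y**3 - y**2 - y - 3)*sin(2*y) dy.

y**4*cos(2*y)/2 - y**3*sin(2*y) - 2*y**3*cos(2*y) + 3*y**2*sin(2*y) - 2*y**2*cos(2*y) + 2*y*sin(2*y) + 5*y*cos(2*y)/2 - 5*sin(2*y)/4 - cos(2*y)/2 + C

Use integration by parts with u = y**4 - 4*y**3 - y**2 - y - 3, dv = -sin(2*y) dy, so v = cos(2*y)/2.
Apply parts 4 times (tabular method): alternate signs, differentiate u down to 0, integrate dv up.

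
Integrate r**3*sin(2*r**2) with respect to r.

Let u = r², du = 2r dr; rewrite as (1/2)∫ u^1·sin(2u) du.
Now integrate by parts 1 time.

-r**2*cos(2*r**2)/4 + sin(2*r**2)/8 + C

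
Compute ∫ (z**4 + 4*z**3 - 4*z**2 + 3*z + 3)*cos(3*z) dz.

z**4*sin(3*z)/3 + 4*z**3*sin(3*z)/3 + 4*z**3*cos(3*z)/9 - 16*z**2*sin(3*z)/9 + 4*z**2*cos(3*z)/3 + z*sin(3*z)/9 - 32*z*cos(3*z)/27 + 113*sin(3*z)/81 + cos(3*z)/27 + C

Use integration by parts with u = z**4 + 4*z**3 - 4*z**2 + 3*z + 3, dv = cos(3*z) dz, so v = sin(3*z)/3.
Apply parts 4 times (tabular method): alternate signs, differentiate u down to 0, integrate dv up.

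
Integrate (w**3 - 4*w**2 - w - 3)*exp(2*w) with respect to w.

Use integration by parts with u = w**3 - 4*w**2 - w - 3, dv = exp(2*w) dw, so v = exp(2*w)/2.
Apply parts 3 times (tabular method): alternate signs, differentiate u down to 0, integrate dv up.

(4*w**3 - 22*w**2 + 18*w - 21)*exp(2*w)/8 + C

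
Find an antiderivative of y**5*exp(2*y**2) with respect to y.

(2*y**4 - 2*y**2 + 1)*exp(2*y**2)/8 + C

Let u = y², du = 2y dy; rewrite as (1/2)∫ u^2·exp(2u) du.
Now integrate by parts 2 times.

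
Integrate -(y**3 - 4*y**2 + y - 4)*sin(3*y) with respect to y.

Use integration by parts with u = y**3 - 4*y**2 + y - 4, dv = -sin(3*y) dy, so v = cos(3*y)/3.
Apply parts 3 times (tabular method): alternate signs, differentiate u down to 0, integrate dv up.

y**3*cos(3*y)/3 - y**2*sin(3*y)/3 - 4*y**2*cos(3*y)/3 + 8*y*sin(3*y)/9 + y*cos(3*y)/9 - sin(3*y)/27 - 28*cos(3*y)/27 + C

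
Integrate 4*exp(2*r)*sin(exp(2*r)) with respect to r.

Let u = exp(2*r), so du = (2*exp(2*r)) dr.
Rewriting, the integral becomes 2·∫ sin(u) du = 2·-cos(u).
Substituting back, u = exp(2*r).

-2*cos(exp(2*r)) + C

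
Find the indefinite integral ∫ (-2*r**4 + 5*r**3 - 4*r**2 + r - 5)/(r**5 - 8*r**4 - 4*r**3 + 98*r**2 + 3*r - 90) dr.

Factor the denominator: (r - 6)*(r - 5)*(r - 1)*(r + 1)*(r + 3).
Partial-fraction decomposition: -341/(576*(r + 3)) + 17/(168*(r + 1)) - 1/(32*(r - 1)) + 725/(192*(r - 5)) - 331/(63*(r - 6)).
Integrate each term: A/(r−a) contributes A·log|r−a|.

-331*log(r - 6)/63 + 725*log(r - 5)/192 - log(r - 1)/32 + 17*log(r + 1)/168 - 341*log(r + 3)/576 + C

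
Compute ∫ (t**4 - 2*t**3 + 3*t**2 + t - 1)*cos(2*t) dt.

t**4*sin(2*t)/2 - t**3*sin(2*t) + t**3*cos(2*t) - 3*t**2*cos(2*t)/2 + 2*t*sin(2*t) - sin(2*t)/2 + cos(2*t) + C

Use integration by parts with u = t**4 - 2*t**3 + 3*t**2 + t - 1, dv = cos(2*t) dt, so v = sin(2*t)/2.
Apply parts 4 times (tabular method): alternate signs, differentiate u down to 0, integrate dv up.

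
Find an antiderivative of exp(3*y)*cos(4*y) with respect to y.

Let I denote the integral. Integrate by parts with u = cos(4*y), dv = exp(3*y) dy, so v = exp(3*y)/3: I = exp(3*y)*cos(4*y)/3 + (4/3)·∫ exp(3*y)*sin(4*y) dy.
Apply parts again with u = sin(4*y), dv = exp(3*y) dy: ∫ exp(3*y)*sin(4*y) dy = exp(3*y)*sin(4*y)/3 − (4/3)·I. Substituting back brings back I: I = 4*exp(3*y)*sin(4*y)/9 + exp(3*y)*cos(4*y)/3 − (16/9)·I.
Solving for I: (1 + 16/9)·I equals the remaining terms, so I = (9/25)·(4*exp(3*y)*sin(4*y)/9 + exp(3*y)*cos(4*y)/3).

4*exp(3*y)*sin(4*y)/25 + 3*exp(3*y)*cos(4*y)/25 + C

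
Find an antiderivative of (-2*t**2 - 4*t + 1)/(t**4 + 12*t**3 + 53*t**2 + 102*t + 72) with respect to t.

log(t + 2)/2 - 8*log(t + 3) + 15*log(t + 4)/2 - 5/(t + 3) + C

Factor the denominator: (t + 2)*(t + 3)**2*(t + 4).
Partial-fraction decomposition: 15/(2*(t + 4)) - 8/(t + 3) + 5/(t + 3)**2 + 1/(2*(t + 2)).
Integrate each term; A/(t−a) gives A·log|t−a|; A/(t−a)² gives −A/(t−a).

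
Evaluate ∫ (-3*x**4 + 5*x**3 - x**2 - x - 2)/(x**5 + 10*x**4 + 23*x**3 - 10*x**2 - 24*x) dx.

log(x)/12 - log(x - 1)/35 - log(x + 1)/3 + 551*log(x + 4)/60 - 250*log(x + 6)/21 + C

Factor the denominator: x*(x - 1)*(x + 1)*(x + 4)*(x + 6).
Partial-fraction decomposition: -250/(21*(x + 6)) + 551/(60*(x + 4)) - 1/(3*(x + 1)) - 1/(35*(x - 1)) + 1/(12*x).
Integrate each term: A/(x−a) contributes A·log|x−a|.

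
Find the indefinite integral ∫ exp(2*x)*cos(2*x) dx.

exp(2*x)*sin(2*x)/4 + exp(2*x)*cos(2*x)/4 + C

Let I denote the integral. Integrate by parts with u = cos(2*x), dv = exp(2*x) dx, so v = exp(2*x)/2: I = exp(2*x)*cos(2*x)/2 + ∫ exp(2*x)*sin(2*x) dx.
Apply parts again with u = sin(2*x), dv = exp(2*x) dx: ∫ exp(2*x)*sin(2*x) dx = exp(2*x)*sin(2*x)/2 − I. Substituting back brings back I: I = exp(2*x)*sin(2*x)/2 + exp(2*x)*cos(2*x)/2 − I.
Solving for I: (1 + 1)·I equals the remaining terms, so I = (1/2)·(exp(2*x)*sin(2*x)/2 + exp(2*x)*cos(2*x)/2).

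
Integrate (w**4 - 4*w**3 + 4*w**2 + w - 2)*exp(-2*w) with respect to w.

Use integration by parts with u = w**4 - 4*w**3 + 4*w**2 + w - 2, dv = exp(-2*w) dw, so v = -exp(-2*w)/2.
Apply parts 4 times (tabular method): alternate signs, differentiate u down to 0, integrate dv up.

(-w**4 + 2*w**3 - w**2 - 2*w + 1)*exp(-2*w)/2 + C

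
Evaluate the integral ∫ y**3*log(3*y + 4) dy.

Use integration by parts with u = log(3*y + 4), dv = y**3 dy.
Then du = 3/(3*y + 4) dy and v = y**4/4.

y**4*log(3*y + 4)/4 - y**4/16 + y**3/9 - 2*y**2/9 + 16*y/27 - 64*log(3*y + 4)/81 + C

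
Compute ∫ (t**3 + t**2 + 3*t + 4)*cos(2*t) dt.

Use integration by parts with u = t**3 + t**2 + 3*t + 4, dv = cos(2*t) dt, so v = sin(2*t)/2.
Apply parts 3 times (tabular method): alternate signs, differentiate u down to 0, integrate dv up.

t**3*sin(2*t)/2 + t**2*sin(2*t)/2 + 3*t**2*cos(2*t)/4 + 3*t*sin(2*t)/4 + t*cos(2*t)/2 + 7*sin(2*t)/4 + 3*cos(2*t)/8 + C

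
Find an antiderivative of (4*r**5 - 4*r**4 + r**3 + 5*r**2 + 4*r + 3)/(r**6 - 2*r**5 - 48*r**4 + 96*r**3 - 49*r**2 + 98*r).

3*log(r)/98 + 58243*log(r - 7)/24500 - 103*log(r - 2)/450 + 15391*log(r + 7)/8820 + 19*log(r**2 + 1)/500 + 4*atan(r)/125 + C

Factor the denominator: r*(r - 7)*(r - 2)*(r + 7)*(r**2 + 1).
Partial-fraction decomposition: (19*r + 8)/(250*(r**2 + 1)) + 15391/(8820*(r + 7)) - 103/(450*(r - 2)) + 58243/(24500*(r - 7)) + 3/(98*r).
Integrate each term; A/(r−a) gives A·log|r−a|; the (Br+D)/(r²+p²) term gives a log and an atan.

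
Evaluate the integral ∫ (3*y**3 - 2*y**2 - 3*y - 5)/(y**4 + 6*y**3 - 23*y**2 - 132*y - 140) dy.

Factor the denominator: (y - 5)*(y + 2)**2*(y + 7).
Partial-fraction decomposition: 1111/(300*(y + 7)) - 1497/(1225*(y + 2)) + 31/(35*(y + 2)**2) + 305/(588*(y - 5)).
Integrate each term; A/(y−a) gives A·log|y−a|; A/(y−a)² gives −A/(y−a).

305*log(y - 5)/588 - 1497*log(y + 2)/1225 + 1111*log(y + 7)/300 - 31/(35*y + 70) + C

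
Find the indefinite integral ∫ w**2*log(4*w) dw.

w**3*(log(w) + 2*log(2))/3 - w**3/9 + C

Use integration by parts with u = log(4*w), dv = w**2 dw.
Then du = 1/w dw and v = w**3/3.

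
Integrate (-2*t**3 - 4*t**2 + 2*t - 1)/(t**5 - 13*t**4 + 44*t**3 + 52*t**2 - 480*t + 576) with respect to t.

Factor the denominator: (t - 6)*(t - 4)**2*(t - 2)*(t + 3).
Partial-fraction decomposition: 11/(2205*(t + 3)) + 29/(80*(t - 2)) + 697/(196*(t - 4)) + 185/(28*(t - 4)**2) - 565/(144*(t - 6)).
Integrate each term; A/(t−a) gives A·log|t−a|; A/(t−a)² gives −A/(t−a).

-565*log(t - 6)/144 + 697*log(t - 4)/196 + 29*log(t - 2)/80 + 11*log(t + 3)/2205 - 185/(28*t - 112) + C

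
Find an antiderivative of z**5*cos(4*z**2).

Let u = z², du = 2z dz; rewrite as (1/2)∫ u^2·cos(4u) du.
Now integrate by parts 2 times.

z**4*sin(4*z**2)/8 + z**2*cos(4*z**2)/16 - sin(4*z**2)/64 + C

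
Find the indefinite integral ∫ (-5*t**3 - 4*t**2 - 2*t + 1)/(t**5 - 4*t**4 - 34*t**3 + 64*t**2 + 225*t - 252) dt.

Factor the denominator: (t - 7)*(t - 3)*(t - 1)*(t + 3)*(t + 4).
Partial-fraction decomposition: 53/(77*(t + 4)) - 53/(120*(t + 3)) - 1/(24*(t - 1)) + 11/(21*(t - 3)) - 481/(660*(t - 7)).
Integrate each term: A/(t−a) contributes A·log|t−a|.

-481*log(t - 7)/660 + 11*log(t - 3)/21 - log(t - 1)/24 - 53*log(t + 3)/120 + 53*log(t + 4)/77 + C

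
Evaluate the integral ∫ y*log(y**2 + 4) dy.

y**2*log(y**2 + 4)/2 - y**2/2 + 2*log(y**2 + 4) + C

Let u = y**2 + 4, so du = (2*y) dy.
The integral becomes (1/2)·∫ log(u) du; integrate by parts with u′=log(u), dv′=du.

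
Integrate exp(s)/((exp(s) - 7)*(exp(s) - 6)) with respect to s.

log(exp(s) - 7) - log(exp(s) - 6) + C

Let u = e^s, du = e^s ds.
The integral becomes ∫ du/((u-6)(u-7)); decompose into partial fractions.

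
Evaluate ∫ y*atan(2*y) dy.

Use integration by parts with u = arctan(2*y), dv = y dy.
Then du = 2/(4*y**2 + 1) dy.

y**2*atan(2*y)/2 - y/4 + atan(2*y)/8 + C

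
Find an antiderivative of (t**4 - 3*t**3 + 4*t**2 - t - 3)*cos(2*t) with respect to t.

t**4*sin(2*t)/2 - 3*t**3*sin(2*t)/2 + t**3*cos(2*t) + t**2*sin(2*t)/2 - 9*t**2*cos(2*t)/4 + 7*t*sin(2*t)/4 + t*cos(2*t)/2 - 7*sin(2*t)/4 + 7*cos(2*t)/8 + C

Use integration by parts with u = t**4 - 3*t**3 + 4*t**2 - t - 3, dv = cos(2*t) dt, so v = sin(2*t)/2.
Apply parts 4 times (tabular method): alternate signs, differentiate u down to 0, integrate dv up.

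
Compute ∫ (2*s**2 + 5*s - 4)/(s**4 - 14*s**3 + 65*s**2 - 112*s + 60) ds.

Factor the denominator: (s - 6)*(s - 5)*(s - 2)*(s - 1).
Partial-fraction decomposition: -3/(20*(s - 1)) + 7/(6*(s - 2)) - 71/(12*(s - 5)) + 49/(10*(s - 6)).
Integrate each term: A/(s−a) contributes A·log|s−a|.

49*log(s - 6)/10 - 71*log(s - 5)/12 + 7*log(s - 2)/6 - 3*log(s - 1)/20 + C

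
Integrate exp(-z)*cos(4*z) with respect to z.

Let I denote the integral. Integrate by parts with u = cos(4*z), dv = exp(-z) dz, so v = -exp(-z): I = -exp(-z)*cos(4*z) − 4·∫ exp(-z)*sin(4*z) dz.
Apply parts again with u = sin(4*z), dv = exp(-z) dz: ∫ exp(-z)*sin(4*z) dz = -exp(-z)*sin(4*z) + 4·I. Substituting back brings back I: I = 4*exp(-z)*sin(4*z) - exp(-z)*cos(4*z) − 16·I.
Solving for I: (1 + 16)·I equals the remaining terms, so I = (1/17)·(4*exp(-z)*sin(4*z) - exp(-z)*cos(4*z)).

4*exp(-z)*sin(4*z)/17 - exp(-z)*cos(4*z)/17 + C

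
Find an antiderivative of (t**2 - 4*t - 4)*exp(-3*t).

Use integration by parts with u = t**2 - 4*t - 4, dv = exp(-3*t) dt, so v = -exp(-3*t)/3.
Apply parts 2 times (tabular method): alternate signs, differentiate u down to 0, integrate dv up.

(-9*t**2 + 30*t + 46)*exp(-3*t)/27 + C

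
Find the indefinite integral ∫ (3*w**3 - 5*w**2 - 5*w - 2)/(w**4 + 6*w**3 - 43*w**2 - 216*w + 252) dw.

Factor the denominator: (w - 6)*(w - 1)*(w + 6)*(w + 7).
Partial-fraction decomposition: 1241/(104*(w + 7)) - 200/(21*(w + 6)) + 9/(280*(w - 1)) + 109/(195*(w - 6)).
Integrate each term: A/(w−a) contributes A·log|w−a|.

109*log(w - 6)/195 + 9*log(w - 1)/280 - 200*log(w + 6)/21 + 1241*log(w + 7)/104 + C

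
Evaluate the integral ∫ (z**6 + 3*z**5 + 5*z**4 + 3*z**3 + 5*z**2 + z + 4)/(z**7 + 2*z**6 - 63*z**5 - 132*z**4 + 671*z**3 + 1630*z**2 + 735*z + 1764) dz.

Factor the denominator: (z - 7)*(z - 4)*(z + 3)**2*(z + 7)*(z**2 + 1).
Partial-fraction decomposition: -(z - 13)/(8500*(z**2 + 1)) + 39223/(61600*(z + 7)) - 7163/(39200*(z + 3)) + 37/(280*(z + 3)**2) - 8728/(27489*(z - 4)) + 2267/(2625*(z - 7)).
Integrate each term; A/(z−a) gives A·log|z−a|; the (Bz+D)/(z²+p²) term gives a log and an atan.

2267*log(z - 7)/2625 - 8728*log(z - 4)/27489 - 7163*log(z + 3)/39200 + 39223*log(z + 7)/61600 - log(z**2 + 1)/17000 + 13*atan(z)/8500 - 37/(280*z + 840) + C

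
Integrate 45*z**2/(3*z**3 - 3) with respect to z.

Let u = 3*z**3 - 3, so du = (9*z**2) dz.
Rewriting, the integral becomes 5·∫ 1/u du = 5·log(u).
Substituting back, u = 3*z**3 - 3.

5*log(3*z**3 - 3) + C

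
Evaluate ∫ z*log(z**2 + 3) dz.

z**2*log(z**2 + 3)/2 - z**2/2 + 3*log(z**2 + 3)/2 + C

Let u = z**2 + 3, so du = (2*z) dz.
The integral becomes (1/2)·∫ log(u) du; integrate by parts with u′=log(u), dv′=du.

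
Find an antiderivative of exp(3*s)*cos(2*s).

2*exp(3*s)*sin(2*s)/13 + 3*exp(3*s)*cos(2*s)/13 + C

Let I denote the integral. Integrate by parts with u = cos(2*s), dv = exp(3*s) ds, so v = exp(3*s)/3: I = exp(3*s)*cos(2*s)/3 + (2/3)·∫ exp(3*s)*sin(2*s) ds.
Apply parts again with u = sin(2*s), dv = exp(3*s) ds: ∫ exp(3*s)*sin(2*s) ds = exp(3*s)*sin(2*s)/3 − (2/3)·I. Substituting back brings back I: I = 2*exp(3*s)*sin(2*s)/9 + exp(3*s)*cos(2*s)/3 − (4/9)·I.
Solving for I: (1 + 4/9)·I equals the remaining terms, so I = (9/13)·(2*exp(3*s)*sin(2*s)/9 + exp(3*s)*cos(2*s)/3).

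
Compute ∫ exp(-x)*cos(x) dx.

exp(-x)*sin(x)/2 - exp(-x)*cos(x)/2 + C

Let I denote the integral. Integrate by parts with u = cos(x), dv = exp(-x) dx, so v = -exp(-x): I = -exp(-x)*cos(x) − ∫ exp(-x)*sin(x) dx.
Apply parts again with u = sin(x), dv = exp(-x) dx: ∫ exp(-x)*sin(x) dx = -exp(-x)*sin(x) + I. Substituting back brings back I: I = exp(-x)*sin(x) - exp(-x)*cos(x) − I.
Solving for I: (1 + 1)·I equals the remaining terms, so I = (1/2)·(exp(-x)*sin(x) - exp(-x)*cos(x)).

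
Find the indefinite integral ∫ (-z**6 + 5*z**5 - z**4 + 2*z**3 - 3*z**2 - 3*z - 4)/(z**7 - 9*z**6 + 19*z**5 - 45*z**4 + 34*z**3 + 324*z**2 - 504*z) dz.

Factor the denominator: z*(z - 7)*(z - 2)**2*(z + 2)*(z**2 + 9).
Partial-fraction decomposition: -(27749*z + 71631)/(88218*(z**2 + 9)) - 133/(1872*(z + 2)) - 15799/(67600*(z - 2)) - 37/(260*(z - 2)**2) - 35501/(91350*(z - 7)) + 1/(126*z).
Integrate each term; A/(z−a) gives A·log|z−a|; the (Bz+D)/(z²+p²) term gives a log and an atan.

log(z)/126 - 35501*log(z - 7)/91350 - 15799*log(z - 2)/67600 - 133*log(z + 2)/1872 - 27749*log(z**2 + 9)/176436 - 2653*atan(z/3)/9802 + 37/(260*z - 520) + C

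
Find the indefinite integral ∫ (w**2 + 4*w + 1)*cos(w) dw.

Use integration by parts with u = w**2 + 4*w + 1, dv = cos(w) dw, so v = sin(w).
Apply parts 2 times (tabular method): alternate signs, differentiate u down to 0, integrate dv up.

w**2*sin(w) + 4*w*sin(w) + 2*w*cos(w) - sin(w) + 4*cos(w) + C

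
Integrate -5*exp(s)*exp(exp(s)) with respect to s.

-5*exp(exp(s)) + C

Let u = exp(s), so du = (exp(s)) ds.
Rewriting, the integral becomes -5·∫ e^u du = -5·e^u.
Substituting back, u = exp(s).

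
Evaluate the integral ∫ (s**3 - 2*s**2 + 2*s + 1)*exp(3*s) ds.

(3*s**3 - 9*s**2 + 12*s - 1)*exp(3*s)/9 + C

Use integration by parts with u = s**3 - 2*s**2 + 2*s + 1, dv = exp(3*s) ds, so v = exp(3*s)/3.
Apply parts 3 times (tabular method): alternate signs, differentiate u down to 0, integrate dv up.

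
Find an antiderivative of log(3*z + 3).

z*log(3*z + 3) - z + log(z + 1) + C

Use integration by parts with u = log(3*z + 3), dv = dz.
Then du = 3/(3*z + 3) dz and v = z.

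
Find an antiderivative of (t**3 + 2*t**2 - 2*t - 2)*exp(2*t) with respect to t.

Use integration by parts with u = t**3 + 2*t**2 - 2*t - 2, dv = exp(2*t) dt, so v = exp(2*t)/2.
Apply parts 3 times (tabular method): alternate signs, differentiate u down to 0, integrate dv up.

(4*t**3 + 2*t**2 - 10*t - 3)*exp(2*t)/8 + C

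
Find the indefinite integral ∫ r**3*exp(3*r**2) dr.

Let u = r², du = 2r dr; rewrite as (1/2)∫ u^1·exp(3u) du.
Now integrate by parts 1 time.

(3*r**2 - 1)*exp(3*r**2)/18 + C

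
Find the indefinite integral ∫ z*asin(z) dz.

z**2*asin(z)/2 + z*sqrt(-z**2 + 1)/4 - asin(z)/4 + C

Use integration by parts with u = arcsin(z), dv = z dz.
Then du = 1/sqrt(-z**2 + 1) dz.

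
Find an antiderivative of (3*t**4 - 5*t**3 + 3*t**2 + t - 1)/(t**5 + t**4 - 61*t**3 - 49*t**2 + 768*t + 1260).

Factor the denominator: (t - 6)*(t - 5)*(t + 2)*(t + 3)*(t + 7).
Partial-fraction decomposition: 3019/(1040*(t + 7)) - 401/(288*(t + 3)) + 97/(280*(t + 2)) - 443/(224*(t - 5)) + 2921/(936*(t - 6)).
Integrate each term: A/(t−a) contributes A·log|t−a|.

2921*log(t - 6)/936 - 443*log(t - 5)/224 + 97*log(t + 2)/280 - 401*log(t + 3)/288 + 3019*log(t + 7)/1040 + C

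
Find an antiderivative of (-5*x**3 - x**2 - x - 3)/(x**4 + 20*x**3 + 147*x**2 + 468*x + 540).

7*log(x + 3) - 301*log(x + 5) + 289*log(x + 6) - 349/(x + 6) + C

Factor the denominator: (x + 3)*(x + 5)*(x + 6)**2.
Partial-fraction decomposition: 289/(x + 6) + 349/(x + 6)**2 - 301/(x + 5) + 7/(x + 3).
Integrate each term; A/(x−a) gives A·log|x−a|; A/(x−a)² gives −A/(x−a).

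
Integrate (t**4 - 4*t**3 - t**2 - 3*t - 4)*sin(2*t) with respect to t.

-t**4*cos(2*t)/2 + t**3*sin(2*t) + 2*t**3*cos(2*t) - 3*t**2*sin(2*t) + 2*t**2*cos(2*t) - 2*t*sin(2*t) - 3*t*cos(2*t)/2 + 3*sin(2*t)/4 + cos(2*t) + C

Use integration by parts with u = t**4 - 4*t**3 - t**2 - 3*t - 4, dv = sin(2*t) dt, so v = -cos(2*t)/2.
Apply parts 4 times (tabular method): alternate signs, differentiate u down to 0, integrate dv up.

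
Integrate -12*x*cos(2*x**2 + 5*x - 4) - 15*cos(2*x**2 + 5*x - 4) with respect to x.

Let u = 2*x**2 + 5*x - 4, so du = (4*x + 5) dx.
Rewriting, the integral becomes -3·∫ cos(u) du = -3·sin(u).
Substituting back, u = 2*x**2 + 5*x - 4.

-3*sin(2*x**2 + 5*x - 4) + C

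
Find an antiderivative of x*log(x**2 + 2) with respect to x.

Let u = x**2 + 2, so du = (2*x) dx.
The integral becomes (1/2)·∫ log(u) du; integrate by parts with u′=log(u), dv′=du.

x**2*log(x**2 + 2)/2 - x**2/2 + log(x**2 + 2) + C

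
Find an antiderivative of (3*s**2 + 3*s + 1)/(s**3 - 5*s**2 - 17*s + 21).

Factor the denominator: (s - 7)*(s - 1)*(s + 3).
Partial-fraction decomposition: 19/(40*(s + 3)) - 7/(24*(s - 1)) + 169/(60*(s - 7)).
Integrate each term: A/(s−a) contributes A·log|s−a|.

169*log(s - 7)/60 - 7*log(s - 1)/24 + 19*log(s + 3)/40 + C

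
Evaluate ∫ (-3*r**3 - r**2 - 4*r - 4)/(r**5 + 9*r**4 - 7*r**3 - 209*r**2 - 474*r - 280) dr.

Factor the denominator: (r - 5)*(r + 1)*(r + 2)*(r + 4)*(r + 7).
Partial-fraction decomposition: 251/(270*(r + 7)) - 94/(81*(r + 4)) + 12/(35*(r + 2)) - 1/(54*(r + 1)) - 53/(567*(r - 5)).
Integrate each term: A/(r−a) contributes A·log|r−a|.

-53*log(r - 5)/567 - log(r + 1)/54 + 12*log(r + 2)/35 - 94*log(r + 4)/81 + 251*log(r + 7)/270 + C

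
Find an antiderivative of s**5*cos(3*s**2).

Let u = s², du = 2s ds; rewrite as (1/2)∫ u^2·cos(3u) du.
Now integrate by parts 2 times.

s**4*sin(3*s**2)/6 + s**2*cos(3*s**2)/9 - sin(3*s**2)/27 + C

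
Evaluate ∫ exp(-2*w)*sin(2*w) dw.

Let I denote the integral. Integrate by parts with u = sin(2*w), dv = exp(-2*w) dw, so v = -exp(-2*w)/2: I = -exp(-2*w)*sin(2*w)/2 + ∫ exp(-2*w)*cos(2*w) dw.
Apply parts again with u = cos(2*w), dv = exp(-2*w) dw: ∫ exp(-2*w)*cos(2*w) dw = -exp(-2*w)*cos(2*w)/2 − I. Substituting back brings back I: I = -exp(-2*w)*sin(2*w)/2 - exp(-2*w)*cos(2*w)/2 − I.
Solving for I: (1 + 1)·I equals the remaining terms, so I = (1/2)·(-exp(-2*w)*sin(2*w)/2 - exp(-2*w)*cos(2*w)/2).

-exp(-2*w)*sin(2*w)/4 - exp(-2*w)*cos(2*w)/4 + C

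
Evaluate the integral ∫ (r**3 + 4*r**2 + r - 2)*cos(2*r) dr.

Use integration by parts with u = r**3 + 4*r**2 + r - 2, dv = cos(2*r) dr, so v = sin(2*r)/2.
Apply parts 3 times (tabular method): alternate signs, differentiate u down to 0, integrate dv up.

r**3*sin(2*r)/2 + 2*r**2*sin(2*r) + 3*r**2*cos(2*r)/4 - r*sin(2*r)/4 + 2*r*cos(2*r) - 2*sin(2*r) - cos(2*r)/8 + C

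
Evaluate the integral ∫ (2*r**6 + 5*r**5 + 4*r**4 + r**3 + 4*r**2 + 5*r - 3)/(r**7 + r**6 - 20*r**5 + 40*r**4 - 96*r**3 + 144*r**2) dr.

Factor the denominator: r**2*(r - 3)*(r - 2)*(r + 6)*(r**2 + 4).
Partial-fraction decomposition: -(67*r - 2932)/(4160*(r**2 + 4)) + 19837/(34560*(r + 6)) - 383/(256*(r - 2)) + 1024/(351*(r - 3)) + 1/(48*r) - 1/(48*r**2).
Integrate each term; A/(r−a) gives A·log|r−a|; the (Br+D)/(r²+p²) term gives a log and an atan.

log(r)/48 + 1024*log(r - 3)/351 - 383*log(r - 2)/256 + 19837*log(r + 6)/34560 - 67*log(r**2 + 4)/8320 + 733*atan(r/2)/2080 + 1/(48*r) + C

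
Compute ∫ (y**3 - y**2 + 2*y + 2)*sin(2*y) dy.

Use integration by parts with u = y**3 - y**2 + 2*y + 2, dv = sin(2*y) dy, so v = -cos(2*y)/2.
Apply parts 3 times (tabular method): alternate signs, differentiate u down to 0, integrate dv up.

-y**3*cos(2*y)/2 + 3*y**2*sin(2*y)/4 + y**2*cos(2*y)/2 - y*sin(2*y)/2 - y*cos(2*y)/4 + sin(2*y)/8 - 5*cos(2*y)/4 + C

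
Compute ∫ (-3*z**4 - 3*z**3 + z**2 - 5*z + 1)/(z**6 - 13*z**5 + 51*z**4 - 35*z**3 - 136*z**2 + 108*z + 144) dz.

Factor the denominator: (z - 6)*(z - 4)*(z - 3)*(z - 2)*(z + 1)**2.
Partial-fraction decomposition: 149/(25200*(z + 1)) + 1/(60*(z + 1)**2) + 77/(72*(z - 2)) - 329/(48*(z - 3)) + 963/(100*(z - 4)) - 647/(168*(z - 6)).
Integrate each term; A/(z−a) gives A·log|z−a|; A/(z−a)² gives −A/(z−a).

-647*log(z - 6)/168 + 963*log(z - 4)/100 - 329*log(z - 3)/48 + 77*log(z - 2)/72 + 149*log(z + 1)/25200 - 1/(60*z + 60) + C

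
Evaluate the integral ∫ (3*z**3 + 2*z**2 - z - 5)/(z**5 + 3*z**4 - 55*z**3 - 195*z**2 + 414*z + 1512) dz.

223*log(z - 7)/1144 - 13*log(z - 3)/216 - 13*log(z + 3)/36 + 23*log(z + 4)/22 - 575*log(z + 6)/702 + C

Factor the denominator: (z - 7)*(z - 3)*(z + 3)*(z + 4)*(z + 6).
Partial-fraction decomposition: -575/(702*(z + 6)) + 23/(22*(z + 4)) - 13/(36*(z + 3)) - 13/(216*(z - 3)) + 223/(1144*(z - 7)).
Integrate each term: A/(z−a) contributes A·log|z−a|.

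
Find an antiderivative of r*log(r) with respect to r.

Use integration by parts with u = log(r), dv = r dr.
Then du = 1/r dr and v = r**2/2.

r**2*log(r)/2 - r**2/4 + C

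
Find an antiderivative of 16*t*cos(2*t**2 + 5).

Let u = 2*t**2 + 5, so du = (4*t) dt.
Rewriting, the integral becomes 4·∫ cos(u) du = 4·sin(u).
Substituting back, u = 2*t**2 + 5.

4*sin(2*t**2 + 5) + C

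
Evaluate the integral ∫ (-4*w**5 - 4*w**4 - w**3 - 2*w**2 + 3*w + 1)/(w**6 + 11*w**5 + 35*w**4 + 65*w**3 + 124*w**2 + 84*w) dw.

Factor the denominator: w*(w + 1)*(w + 3)*(w + 7)*(w**2 + 4).
Partial-fraction decomposition: (4891*w + 11184)/(13780*(w**2 + 4)) - 19283/(2968*(w + 7)) + 649/(312*(w + 3)) + 1/(20*(w + 1)) + 1/(84*w).
Integrate each term; A/(w−a) gives A·log|w−a|; the (Bw+D)/(w²+p²) term gives a log and an atan.

log(w)/84 + log(w + 1)/20 + 649*log(w + 3)/312 - 19283*log(w + 7)/2968 + 4891*log(w**2 + 4)/27560 + 1398*atan(w/2)/3445 + C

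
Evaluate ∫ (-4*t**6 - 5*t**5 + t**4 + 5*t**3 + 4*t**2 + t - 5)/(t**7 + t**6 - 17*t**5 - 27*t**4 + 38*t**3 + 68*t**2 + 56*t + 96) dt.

Factor the denominator: (t - 4)*(t - 2)*(t + 2)**2*(t + 3)*(t**2 + 1).
Partial-fraction decomposition: -(33*t + 47)/(850*(t**2 + 1)) - 1727/(350*(t + 3)) + 7139/(2400*(t + 2)) - 37/(40*(t + 2)**2) + 347/(800*(t - 2)) - 6955/(2856*(t - 4)).
Integrate each term; A/(t−a) gives A·log|t−a|; the (Bt+D)/(t²+p²) term gives a log and an atan.

-6955*log(t - 4)/2856 + 347*log(t - 2)/800 + 7139*log(t + 2)/2400 - 1727*log(t + 3)/350 - 33*log(t**2 + 1)/1700 - 47*atan(t)/850 + 37/(40*t + 80) + C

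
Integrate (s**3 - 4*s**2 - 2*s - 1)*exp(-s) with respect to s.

(-s**3 + s**2 + 4*s + 5)*exp(-s) + C

Use integration by parts with u = s**3 - 4*s**2 - 2*s - 1, dv = exp(-s) ds, so v = -exp(-s).
Apply parts 3 times (tabular method): alternate signs, differentiate u down to 0, integrate dv up.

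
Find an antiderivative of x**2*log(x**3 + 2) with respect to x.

x**3*log(x**3 + 2)/3 - x**3/3 + 2*log(x**3 + 2)/3 + C

Let u = x**3 + 2, so du = (3*x**2) dx.
The integral becomes (1/3)·∫ log(u) du; integrate by parts with u′=log(u), dv′=du.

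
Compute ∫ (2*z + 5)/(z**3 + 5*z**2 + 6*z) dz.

5*log(z)/6 - log(z + 2)/2 - log(z + 3)/3 + C

Factor the denominator: z*(z + 2)*(z + 3).
Partial-fraction decomposition: -1/(3*(z + 3)) - 1/(2*(z + 2)) + 5/(6*z).
Integrate each term: A/(z−a) contributes A·log|z−a|.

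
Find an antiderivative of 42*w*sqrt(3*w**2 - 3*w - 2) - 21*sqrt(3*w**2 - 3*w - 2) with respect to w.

14*(3*w**2 - 3*w - 2)**(3/2)/3 + C

Let u = 3*w**2 - 3*w - 2, so du = (6*w - 3) dw.
Rewriting, the integral becomes 7·∫ √u du = 7·(2/3)u^(3/2).
Substituting back, u = 3*w**2 - 3*w - 2.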